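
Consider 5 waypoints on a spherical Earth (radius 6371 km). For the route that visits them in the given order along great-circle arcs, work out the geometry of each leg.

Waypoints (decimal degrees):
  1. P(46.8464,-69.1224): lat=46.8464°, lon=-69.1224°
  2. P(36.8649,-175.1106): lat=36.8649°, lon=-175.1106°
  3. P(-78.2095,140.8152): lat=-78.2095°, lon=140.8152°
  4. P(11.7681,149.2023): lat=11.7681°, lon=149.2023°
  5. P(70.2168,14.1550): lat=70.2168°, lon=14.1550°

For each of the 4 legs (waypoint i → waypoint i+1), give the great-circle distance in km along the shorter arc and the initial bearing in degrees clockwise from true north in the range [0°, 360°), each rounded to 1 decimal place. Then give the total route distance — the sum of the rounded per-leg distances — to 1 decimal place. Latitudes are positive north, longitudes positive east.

Leg 1: dist=8153.4 km, bearing=306.6°
Leg 2: dist=13123.5 km, bearing=189.3°
Leg 3: dist=10018.7 km, bearing=8.2°
Leg 4: dist=10278.9 km, bearing=346.2°
Total: 41574.5 km

Leg 1: φ1=0.8176239, φ2=0.6434139, Δφ=-0.1742100, Δλ=-1.8498431 rad; a=sin²(Δφ/2)+cosφ1·cosφ2·sin²(Δλ/2)=0.3565289821; c=2·atan2(√a, √(1-a))=1.279763225; dist=6371·c=8153.372 ≈ 8153.4 km; running total=8153.4 km
Leg 1 bearing: y=sinΔλ·cosφ2=-0.76910506, x=cosφ1·sinφ2-sinφ1·cosφ2·cosΔλ=0.57108815; θ=atan2(y, x)=-53.4048° <0 so +360° → 306.5952° ≈ 306.6°
Leg 2: φ1=0.6434139, φ2=-1.3650133, Δφ=-2.0084272, Δλ=5.5139454 rad; a=sin²(Δφ/2)+cosφ1·cosφ2·sin²(Δλ/2)=0.7349118069; c=2·atan2(√a, √(1-a))=2.059887282; dist=6371·c=13123.542 ≈ 13123.5 km; running total=21276.9 km
Leg 2 bearing: y=sinΔλ·cosφ2=-0.14213238, x=cosφ1·sinφ2-sinφ1·cosφ2·cosΔλ=-0.87124288; θ=atan2(y, x)=-170.7345° <0 so +360° → 189.2655° ≈ 189.3°
Leg 3: φ1=-1.3650133, φ2=0.2053921, Δφ=1.5704054, Δλ=0.1463825 rad; a=sin²(Δφ/2)+cosφ1·cosφ2·sin²(Δλ/2)=0.5008742112; c=2·atan2(√a, √(1-a))=1.572544750; dist=6371·c=10018.683 ≈ 10018.7 km; running total=31295.6 km
Leg 3 bearing: y=sinΔλ·cosφ2=0.14279447, x=cosφ1·sinφ2-sinφ1·cosφ2·cosΔλ=0.98975082; θ=atan2(y, x)=8.2096° ≈ 8.2°
Leg 4: φ1=0.2053921, φ2=1.2255144, Δφ=1.0201223, Δλ=-2.3570200 rad; a=sin²(Δφ/2)+cosφ1·cosφ2·sin²(Δλ/2)=0.5212889297; c=2·atan2(√a, √(1-a))=1.613387061; dist=6371·c=10278.889 ≈ 10278.9 km; running total=41574.5 km
Leg 4 bearing: y=sinΔλ·cosφ2=-0.23913114, x=cosφ1·sinφ2-sinφ1·cosφ2·cosΔλ=0.97005331; θ=atan2(y, x)=-13.8481° <0 so +360° → 346.1519° ≈ 346.2°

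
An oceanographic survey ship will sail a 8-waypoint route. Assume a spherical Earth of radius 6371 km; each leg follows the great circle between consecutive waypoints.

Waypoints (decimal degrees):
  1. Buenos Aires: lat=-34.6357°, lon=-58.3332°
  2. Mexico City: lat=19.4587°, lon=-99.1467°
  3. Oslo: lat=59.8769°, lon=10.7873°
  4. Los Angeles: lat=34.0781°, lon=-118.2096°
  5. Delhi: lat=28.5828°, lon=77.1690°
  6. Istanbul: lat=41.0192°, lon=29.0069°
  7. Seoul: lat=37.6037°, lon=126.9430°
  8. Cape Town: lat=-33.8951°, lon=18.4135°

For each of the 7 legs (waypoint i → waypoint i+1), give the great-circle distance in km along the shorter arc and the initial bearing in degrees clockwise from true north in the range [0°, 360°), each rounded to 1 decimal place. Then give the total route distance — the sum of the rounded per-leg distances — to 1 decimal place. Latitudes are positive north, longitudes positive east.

Leg 1: φ1=-0.6045070, φ2=0.3396184, Δφ=0.9441254, Δλ=-0.7123300 rad; a=sin²(Δφ/2)+cosφ1·cosφ2·sin²(Δλ/2)=0.3010939539; c=2·atan2(√a, √(1-a))=1.161665444; dist=6371·c=7400.971 ≈ 7401.0 km; running total=7401.0 km
Leg 1 bearing: y=sinΔλ·cosφ2=-0.61626659, x=cosφ1·sinφ2-sinφ1·cosφ2·cosΔλ=0.67967715; θ=atan2(y, x)=-42.1988° <0 so +360° → 317.8012° ≈ 317.8°
Leg 2: φ1=0.3396184, φ2=1.0450491, Δφ=0.7054307, Δλ=1.9187103 rad; a=sin²(Δφ/2)+cosφ1·cosφ2·sin²(Δλ/2)=0.4365957326; c=2·atan2(√a, √(1-a))=1.443645454; dist=6371·c=9197.465 ≈ 9197.5 km; running total=16598.5 km
Leg 2 bearing: y=sinΔλ·cosφ2=0.47179108, x=cosφ1·sinφ2-sinφ1·cosφ2·cosΔλ=0.87254385; θ=atan2(y, x)=28.4004° ≈ 28.4°
Leg 3: φ1=1.0450491, φ2=0.5947750, Δφ=-0.4502740, Δλ=-2.2514206 rad; a=sin²(Δφ/2)+cosφ1·cosφ2·sin²(Δλ/2)=0.3884631979; c=2·atan2(√a, √(1-a))=1.345829932; dist=6371·c=8574.282 ≈ 8574.3 km; running total=25172.8 km
Leg 3 bearing: y=sinΔλ·cosφ2=-0.64371843, x=cosφ1·sinφ2-sinφ1·cosφ2·cosΔλ=0.73202783; θ=atan2(y, x)=-41.3272° <0 so +360° → 318.6728° ≈ 318.7°
Leg 4: φ1=0.5947750, φ2=0.4988640, Δφ=-0.0959111, Δλ=3.4099999 rad; a=sin²(Δφ/2)+cosφ1·cosφ2·sin²(Δλ/2)=0.7166067323; c=2·atan2(√a, √(1-a))=2.018851462; dist=6371·c=12862.103 ≈ 12862.1 km; running total=38034.9 km
Leg 4 bearing: y=sinΔλ·cosφ2=-0.23287568, x=cosφ1·sinφ2-sinφ1·cosφ2·cosΔλ=0.87068652; θ=atan2(y, x)=-14.9740° <0 so +360° → 345.0260° ≈ 345.0°
Leg 5: φ1=0.4988640, φ2=0.7159201, Δφ=0.2170561, Δλ=-0.8405872 rad; a=sin²(Δφ/2)+cosφ1·cosφ2·sin²(Δλ/2)=0.1220362349; c=2·atan2(√a, √(1-a))=0.713726542; dist=6371·c=4547.152 ≈ 4547.2 km; running total=42582.1 km
Leg 5 bearing: y=sinΔλ·cosφ2=-0.56212118, x=cosφ1·sinφ2-sinφ1·cosφ2·cosΔλ=0.33554932; θ=atan2(y, x)=-59.1656° <0 so +360° → 300.8344° ≈ 300.8°
Leg 6: φ1=0.7159201, φ2=0.6563084, Δφ=-0.0596117, Δλ=1.7093074 rad; a=sin²(Δφ/2)+cosφ1·cosφ2·sin²(Δλ/2)=0.3410253291; c=2·atan2(√a, √(1-a))=1.247230522; dist=6371·c=7946.106 ≈ 7946.1 km; running total=50528.2 km
Leg 6 bearing: y=sinΔλ·cosφ2=0.78466260, x=cosφ1·sinφ2-sinφ1·cosφ2·cosΔλ=0.53217744; θ=atan2(y, x)=55.8539° ≈ 55.9°
Leg 7: φ1=0.6563084, φ2=-0.5915811, Δφ=-1.2478895, Δλ=-1.8941971 rad; a=sin²(Δφ/2)+cosφ1·cosφ2·sin²(Δλ/2)=0.7746380679; c=2·atan2(√a, √(1-a))=2.152294079; dist=6371·c=13712.266 ≈ 13712.3 km; running total=64240.5 km
Leg 7 bearing: y=sinΔλ·cosφ2=-0.78702980, x=cosφ1·sinφ2-sinφ1·cosφ2·cosΔλ=-0.28085551; θ=atan2(y, x)=-109.6392° <0 so +360° → 250.3608° ≈ 250.4°

Leg 1: dist=7401.0 km, bearing=317.8°
Leg 2: dist=9197.5 km, bearing=28.4°
Leg 3: dist=8574.3 km, bearing=318.7°
Leg 4: dist=12862.1 km, bearing=345.0°
Leg 5: dist=4547.2 km, bearing=300.8°
Leg 6: dist=7946.1 km, bearing=55.9°
Leg 7: dist=13712.3 km, bearing=250.4°
Total: 64240.5 km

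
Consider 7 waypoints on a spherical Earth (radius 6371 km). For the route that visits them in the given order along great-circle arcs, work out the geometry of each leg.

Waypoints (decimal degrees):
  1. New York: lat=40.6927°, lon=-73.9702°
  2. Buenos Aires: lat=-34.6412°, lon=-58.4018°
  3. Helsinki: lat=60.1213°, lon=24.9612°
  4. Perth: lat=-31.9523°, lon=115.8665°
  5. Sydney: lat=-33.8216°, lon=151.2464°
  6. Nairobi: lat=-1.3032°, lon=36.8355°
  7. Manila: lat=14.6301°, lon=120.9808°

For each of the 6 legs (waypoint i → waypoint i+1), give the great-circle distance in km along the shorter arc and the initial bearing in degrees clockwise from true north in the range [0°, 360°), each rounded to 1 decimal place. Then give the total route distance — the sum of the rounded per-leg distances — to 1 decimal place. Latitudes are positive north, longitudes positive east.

Leg 1: φ1=0.7102216, φ2=-0.6046030, Δφ=-1.3148246, Δλ=0.2717198 rad; a=sin²(Δφ/2)+cosφ1·cosφ2·sin²(Δλ/2)=0.3848507019; c=2·atan2(√a, √(1-a))=1.338411811; dist=6371·c=8527.022 ≈ 8527.0 km; running total=8527.0 km
Leg 1 bearing: y=sinΔλ·cosφ2=0.22081075, x=cosφ1·sinφ2-sinφ1·cosφ2·cosΔλ=-0.94773687; θ=atan2(y, x)=166.8848° ≈ 166.9°
Leg 2: φ1=-0.6046030, φ2=1.0493146, Δφ=1.6539176, Δλ=1.4549588 rad; a=sin²(Δφ/2)+cosφ1·cosφ2·sin²(Δλ/2)=0.7227548821; c=2·atan2(√a, √(1-a))=2.032539900; dist=6371·c=12949.312 ≈ 12949.3 km; running total=21476.3 km
Leg 2 bearing: y=sinΔλ·cosφ2=0.49482689, x=cosφ1·sinφ2-sinφ1·cosφ2·cosΔλ=0.74610146; θ=atan2(y, x)=33.5530° ≈ 33.6°
Leg 3: φ1=1.0493146, φ2=-0.5576728, Δφ=-1.6069875, Δλ=1.5865968 rad; a=sin²(Δφ/2)+cosφ1·cosφ2·sin²(Δλ/2)=0.7327747549; c=2·atan2(√a, √(1-a))=2.055051736; dist=6371·c=13092.735 ≈ 13092.7 km; running total=34569.0 km
Leg 3 bearing: y=sinΔλ·cosφ2=0.84838306, x=cosφ1·sinφ2-sinφ1·cosφ2·cosΔλ=-0.25201158; θ=atan2(y, x)=106.5440° ≈ 106.5°
Leg 4: φ1=-0.5576728, φ2=-0.5902983, Δφ=-0.0326254, Δλ=0.6174957 rad; a=sin²(Δφ/2)+cosφ1·cosφ2·sin²(Δλ/2)=0.0653529751; c=2·atan2(√a, √(1-a))=0.517024000; dist=6371·c=3293.960 ≈ 3294.0 km; running total=37863.0 km
Leg 4 bearing: y=sinΔλ·cosφ2=0.48101454, x=cosφ1·sinφ2-sinφ1·cosφ2·cosΔλ=-0.11381065; θ=atan2(y, x)=103.3117° ≈ 103.3°
Leg 5: φ1=-0.5902983, φ2=-0.0227451, Δφ=0.5675531, Δλ=-1.9968469 rad; a=sin²(Δφ/2)+cosφ1·cosφ2·sin²(Δλ/2)=0.6652963862; c=2·atan2(√a, √(1-a))=1.907727921; dist=6371·c=12154.135 ≈ 12154.1 km; running total=50017.1 km
Leg 5 bearing: y=sinΔλ·cosφ2=-0.91036952, x=cosφ1·sinφ2-sinφ1·cosφ2·cosΔλ=-0.24886896; θ=atan2(y, x)=-105.2895° <0 so +360° → 254.7105° ≈ 254.7°
Leg 6: φ1=-0.0227451, φ2=0.2553434, Δφ=0.2780885, Δλ=1.4686125 rad; a=sin²(Δφ/2)+cosφ1·cosφ2·sin²(Δλ/2)=0.4535356350; c=2·atan2(√a, √(1-a))=1.477733323; dist=6371·c=9414.639 ≈ 9414.6 km; running total=59431.7 km
Leg 6 bearing: y=sinΔλ·cosφ2=0.96252952, x=cosφ1·sinφ2-sinφ1·cosφ2·cosΔλ=0.25475709; θ=atan2(y, x)=75.1752° ≈ 75.2°

Leg 1: dist=8527.0 km, bearing=166.9°
Leg 2: dist=12949.3 km, bearing=33.6°
Leg 3: dist=13092.7 km, bearing=106.5°
Leg 4: dist=3294.0 km, bearing=103.3°
Leg 5: dist=12154.1 km, bearing=254.7°
Leg 6: dist=9414.6 km, bearing=75.2°
Total: 59431.7 km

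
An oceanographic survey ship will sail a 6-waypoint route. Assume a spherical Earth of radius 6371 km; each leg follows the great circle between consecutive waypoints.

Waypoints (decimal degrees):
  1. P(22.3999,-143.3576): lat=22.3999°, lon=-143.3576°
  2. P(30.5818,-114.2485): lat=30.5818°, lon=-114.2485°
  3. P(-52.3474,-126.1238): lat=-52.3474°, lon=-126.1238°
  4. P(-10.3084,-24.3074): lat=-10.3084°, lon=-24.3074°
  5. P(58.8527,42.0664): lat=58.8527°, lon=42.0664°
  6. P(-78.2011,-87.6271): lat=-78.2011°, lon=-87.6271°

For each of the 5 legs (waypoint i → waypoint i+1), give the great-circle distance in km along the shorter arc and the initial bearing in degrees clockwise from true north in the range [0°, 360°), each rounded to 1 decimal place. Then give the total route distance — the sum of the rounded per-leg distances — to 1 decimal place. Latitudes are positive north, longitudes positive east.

Leg 1: φ1=0.3909520, φ2=0.5337531, Δφ=0.1428011, Δλ=0.5080496 rad; a=sin²(Δφ/2)+cosφ1·cosφ2·sin²(Δλ/2)=0.0553553507; c=2·atan2(√a, √(1-a))=0.475007485; dist=6371·c=3026.273 ≈ 3026.3 km; running total=3026.3 km
Leg 1 bearing: y=sinΔλ·cosφ2=0.41880739, x=cosφ1·sinφ2-sinφ1·cosφ2·cosΔλ=0.18375232; θ=atan2(y, x)=66.3105° ≈ 66.3°
Leg 2: φ1=0.5337531, φ2=-0.9136345, Δφ=-1.4473876, Δλ=-0.2072631 rad; a=sin²(Δφ/2)+cosφ1·cosφ2·sin²(Δλ/2)=0.4440798687; c=2·atan2(√a, √(1-a))=1.458721588; dist=6371·c=9293.515 ≈ 9293.5 km; running total=12319.8 km
Leg 2 bearing: y=sinΔλ·cosφ2=-0.12570672, x=cosφ1·sinφ2-sinφ1·cosφ2·cosΔλ=-0.98574316; θ=atan2(y, x)=-172.7326° <0 so +360° → 187.2674° ≈ 187.3°
Leg 3: φ1=-0.9136345, φ2=-0.1799155, Δφ=0.7337190, Δλ=1.7770314 rad; a=sin²(Δφ/2)+cosφ1·cosφ2·sin²(Δλ/2)=0.4906979260; c=2·atan2(√a, √(1-a))=1.552191105; dist=6371·c=9889.010 ≈ 9889.0 km; running total=22208.8 km
Leg 3 bearing: y=sinΔλ·cosφ2=0.96300968, x=cosφ1·sinφ2-sinφ1·cosφ2·cosΔλ=-0.26882381; θ=atan2(y, x)=105.5971° ≈ 105.6°
Leg 4: φ1=-0.1799155, φ2=1.0271734, Δφ=1.2070889, Δλ=1.1584413 rad; a=sin²(Δφ/2)+cosφ1·cosφ2·sin²(Δλ/2)=0.4746011485; c=2·atan2(√a, √(1-a))=1.519976752; dist=6371·c=9683.772 ≈ 9683.8 km; running total=31892.6 km
Leg 4 bearing: y=sinΔλ·cosφ2=0.47388475, x=cosφ1·sinφ2-sinφ1·cosφ2·cosΔλ=0.87912049; θ=atan2(y, x)=28.3266° ≈ 28.3°
Leg 5: φ1=1.0271734, φ2=-1.3648667, Δφ=-2.3920401, Δλ=-2.2635786 rad; a=sin²(Δφ/2)+cosφ1·cosφ2·sin²(Δλ/2)=0.9526534435; c=2·atan2(√a, √(1-a))=2.702897991; dist=6371·c=17220.163 ≈ 17220.2 km; running total=49112.8 km
Leg 5 bearing: y=sinΔλ·cosφ2=-0.15733953, x=cosφ1·sinφ2-sinφ1·cosφ2·cosΔλ=-0.39454241; θ=atan2(y, x)=-158.2584° <0 so +360° → 201.7416° ≈ 201.7°

Leg 1: dist=3026.3 km, bearing=66.3°
Leg 2: dist=9293.5 km, bearing=187.3°
Leg 3: dist=9889.0 km, bearing=105.6°
Leg 4: dist=9683.8 km, bearing=28.3°
Leg 5: dist=17220.2 km, bearing=201.7°
Total: 49112.8 km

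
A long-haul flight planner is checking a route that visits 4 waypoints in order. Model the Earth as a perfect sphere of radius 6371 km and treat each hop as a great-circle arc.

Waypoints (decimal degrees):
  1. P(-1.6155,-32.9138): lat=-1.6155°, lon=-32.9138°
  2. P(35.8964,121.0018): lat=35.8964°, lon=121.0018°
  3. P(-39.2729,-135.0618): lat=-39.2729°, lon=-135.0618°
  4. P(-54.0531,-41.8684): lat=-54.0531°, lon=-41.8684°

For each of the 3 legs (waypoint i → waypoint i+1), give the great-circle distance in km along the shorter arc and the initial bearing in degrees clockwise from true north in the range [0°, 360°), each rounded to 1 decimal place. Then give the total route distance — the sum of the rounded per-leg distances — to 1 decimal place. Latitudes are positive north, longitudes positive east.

Leg 1: dist=15351.2 km, bearing=32.2°
Leg 2: dist=13507.9 km, bearing=118.2°
Leg 3: dist=6765.8 km, bearing=137.8°
Total: 35624.9 km

Leg 1: φ1=-0.0281958, φ2=0.6265104, Δφ=0.6547062, Δλ=2.6863340 rad; a=sin²(Δφ/2)+cosφ1·cosφ2·sin²(Δλ/2)=0.8719051198; c=2·atan2(√a, √(1-a))=2.409549363; dist=6371·c=15351.239 ≈ 15351.2 km; running total=15351.2 km
Leg 1 bearing: y=sinΔλ·cosφ2=0.35618717, x=cosφ1·sinφ2-sinφ1·cosφ2·cosΔλ=0.56557672; θ=atan2(y, x)=32.2018° ≈ 32.2°
Leg 2: φ1=0.6265104, φ2=-0.6854414, Δφ=-1.3119518, Δλ=-4.4691529 rad; a=sin²(Δφ/2)+cosφ1·cosφ2·sin²(Δλ/2)=0.7610936051; c=2·atan2(√a, √(1-a))=2.120209917; dist=6371·c=13507.857 ≈ 13507.9 km; running total=28859.1 km
Leg 2 bearing: y=sinΔλ·cosφ2=0.75135187, x=cosφ1·sinφ2-sinφ1·cosφ2·cosΔλ=-0.40347352; θ=atan2(y, x)=118.2357° ≈ 118.2°
Leg 3: φ1=-0.6854414, φ2=-0.9434046, Δφ=-0.2579632, Δλ=1.6265317 rad; a=sin²(Δφ/2)+cosφ1·cosφ2·sin²(Δλ/2)=0.2564256667; c=2·atan2(√a, √(1-a))=1.061974497; dist=6371·c=6765.840 ≈ 6765.8 km; running total=35624.9 km
Leg 3 bearing: y=sinΔλ·cosφ2=0.58612367, x=cosφ1·sinφ2-sinφ1·cosφ2·cosΔλ=-0.64741426; θ=atan2(y, x)=137.8445° ≈ 137.8°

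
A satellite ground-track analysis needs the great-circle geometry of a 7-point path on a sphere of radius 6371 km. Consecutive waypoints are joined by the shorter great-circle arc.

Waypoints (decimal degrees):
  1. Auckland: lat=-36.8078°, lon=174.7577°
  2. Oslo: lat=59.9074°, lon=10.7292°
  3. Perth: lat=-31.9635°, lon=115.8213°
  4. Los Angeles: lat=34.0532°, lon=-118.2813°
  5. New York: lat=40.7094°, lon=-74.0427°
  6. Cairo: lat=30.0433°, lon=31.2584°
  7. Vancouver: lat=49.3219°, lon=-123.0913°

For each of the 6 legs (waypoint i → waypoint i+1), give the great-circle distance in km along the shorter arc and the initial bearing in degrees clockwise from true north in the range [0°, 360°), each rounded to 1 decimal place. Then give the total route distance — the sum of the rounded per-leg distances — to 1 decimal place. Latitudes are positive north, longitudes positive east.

Leg 1: φ1=-0.6424173, φ2=1.0455814, Δφ=1.6879987, Δλ=-2.8628374 rad; a=sin²(Δφ/2)+cosφ1·cosφ2·sin²(Δλ/2)=0.9521639653; c=2·atan2(√a, √(1-a))=2.700598884; dist=6371·c=17205.515 ≈ 17205.5 km; running total=17205.5 km
Leg 1 bearing: y=sinΔλ·cosφ2=-0.13796453, x=cosφ1·sinφ2-sinφ1·cosφ2·cosΔλ=0.40392670; θ=atan2(y, x)=-18.8580° <0 so +360° → 341.1420° ≈ 341.1°
Leg 2: φ1=1.0455814, φ2=-0.5578683, Δφ=-1.6034497, Δλ=1.8342032 rad; a=sin²(Δφ/2)+cosφ1·cosφ2·sin²(Δλ/2)=0.7843919446; c=2·atan2(√a, √(1-a))=2.175822847; dist=6371·c=13862.167 ≈ 13862.2 km; running total=31067.7 km
Leg 2 bearing: y=sinΔλ·cosφ2=0.81912345, x=cosφ1·sinφ2-sinφ1·cosφ2·cosΔλ=-0.07430786; θ=atan2(y, x)=95.1835° ≈ 95.2°
Leg 3: φ1=-0.5578683, φ2=0.5943405, Δφ=1.1522088, Δλ=-4.0858612 rad; a=sin²(Δφ/2)+cosφ1·cosφ2·sin²(Δλ/2)=0.8542845781; c=2·atan2(√a, √(1-a))=2.358264745; dist=6371·c=15024.505 ≈ 15024.5 km; running total=46092.2 km
Leg 3 bearing: y=sinΔλ·cosφ2=0.67115612, x=cosφ1·sinφ2-sinφ1·cosφ2·cosΔλ=0.21789725; θ=atan2(y, x)=72.0135° ≈ 72.0°
Leg 4: φ1=0.5943405, φ2=0.7105131, Δφ=0.1161726, Δλ=0.7721092 rad; a=sin²(Δφ/2)+cosφ1·cosφ2·sin²(Δλ/2)=0.0924133960; c=2·atan2(√a, √(1-a))=0.617768157; dist=6371·c=3935.801 ≈ 3935.8 km; running total=50028.0 km
Leg 4 bearing: y=sinΔλ·cosφ2=0.52883620, x=cosφ1·sinφ2-sinφ1·cosφ2·cosΔλ=0.23627296; θ=atan2(y, x)=65.9259° ≈ 65.9°
Leg 5: φ1=0.7105131, φ2=0.5243545, Δφ=-0.1861586, Δλ=1.8378509 rad; a=sin²(Δφ/2)+cosφ1·cosφ2·sin²(Δλ/2)=0.4233116737; c=2·atan2(√a, √(1-a))=1.416811869; dist=6371·c=9026.508 ≈ 9026.5 km; running total=59054.5 km
Leg 5 bearing: y=sinΔλ·cosφ2=0.83496213, x=cosφ1·sinφ2-sinφ1·cosφ2·cosΔλ=0.52850150; θ=atan2(y, x)=57.6676° ≈ 57.7°
Leg 6: φ1=0.5243545, φ2=0.8608295, Δφ=0.3364750, Δλ=-2.6939105 rad; a=sin²(Δφ/2)+cosφ1·cosφ2·sin²(Δλ/2)=0.5644722223; c=2·atan2(√a, √(1-a))=1.700100791; dist=6371·c=10831.342 ≈ 10831.3 km; running total=69885.8 km
Leg 6 bearing: y=sinΔλ·cosφ2=-0.28215314, x=cosφ1·sinφ2-sinφ1·cosφ2·cosΔλ=0.95066447; θ=atan2(y, x)=-16.5307° <0 so +360° → 343.4693° ≈ 343.5°

Leg 1: dist=17205.5 km, bearing=341.1°
Leg 2: dist=13862.2 km, bearing=95.2°
Leg 3: dist=15024.5 km, bearing=72.0°
Leg 4: dist=3935.8 km, bearing=65.9°
Leg 5: dist=9026.5 km, bearing=57.7°
Leg 6: dist=10831.3 km, bearing=343.5°
Total: 69885.8 km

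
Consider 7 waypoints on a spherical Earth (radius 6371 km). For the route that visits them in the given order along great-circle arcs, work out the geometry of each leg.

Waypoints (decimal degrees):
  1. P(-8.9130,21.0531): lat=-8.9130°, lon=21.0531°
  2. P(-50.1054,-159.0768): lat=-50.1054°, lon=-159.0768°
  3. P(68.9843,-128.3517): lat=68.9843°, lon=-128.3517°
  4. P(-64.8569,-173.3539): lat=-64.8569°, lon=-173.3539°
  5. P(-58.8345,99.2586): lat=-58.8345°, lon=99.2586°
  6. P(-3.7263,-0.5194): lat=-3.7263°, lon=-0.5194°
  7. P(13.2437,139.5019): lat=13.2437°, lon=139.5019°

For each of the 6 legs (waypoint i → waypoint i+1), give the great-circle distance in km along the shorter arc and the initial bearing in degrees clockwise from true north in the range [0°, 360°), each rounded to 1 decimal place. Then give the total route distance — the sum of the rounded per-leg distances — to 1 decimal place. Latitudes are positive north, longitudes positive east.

Leg 1: φ1=-0.1555612, φ2=-0.8745042, Δφ=-0.7189430, Δλ=-3.1438598 rad; a=sin²(Δφ/2)+cosφ1·cosφ2·sin²(Δλ/2)=0.7573805743; c=2·atan2(√a, √(1-a))=2.111525355; dist=6371·c=13452.528 ≈ 13452.5 km; running total=13452.5 km
Leg 1 bearing: y=sinΔλ·cosφ2=0.00145412, x=cosφ1·sinφ2-sinφ1·cosφ2·cosΔλ=-0.85733240; θ=atan2(y, x)=179.9028° ≈ 179.9°
Leg 2: φ1=-0.8745042, φ2=1.2040032, Δφ=2.0785074, Δλ=0.5362542 rad; a=sin²(Δφ/2)+cosφ1·cosφ2·sin²(Δλ/2)=0.7592327891; c=2·atan2(√a, √(1-a))=2.115851861; dist=6371·c=13480.092 ≈ 13480.1 km; running total=26932.6 km
Leg 2 bearing: y=sinΔλ·cosφ2=0.18322789, x=cosφ1·sinφ2-sinφ1·cosφ2·cosΔλ=0.83523708; θ=atan2(y, x)=12.3731° ≈ 12.4°
Leg 3: φ1=1.2040032, φ2=-1.1319664, Δφ=-2.3359696, Δλ=-0.7854366 rad; a=sin²(Δφ/2)+cosφ1·cosφ2·sin²(Δλ/2)=0.8686474642; c=2·atan2(√a, √(1-a))=2.399853761; dist=6371·c=15289.468 ≈ 15289.5 km; running total=42222.1 km
Leg 3 bearing: y=sinΔλ·cosφ2=-0.30044742, x=cosφ1·sinφ2-sinφ1·cosφ2·cosΔλ=-0.60508473; θ=atan2(y, x)=-153.5939° <0 so +360° → 206.4061° ≈ 206.4°
Leg 4: φ1=-1.1319664, φ2=-1.0268557, Δφ=0.1051107, Δλ=4.7579857 rad; a=sin²(Δφ/2)+cosφ1·cosφ2·sin²(Δλ/2)=0.1076886917; c=2·atan2(√a, √(1-a))=0.668709143; dist=6371·c=4260.346 ≈ 4260.3 km; running total=46482.4 km
Leg 4 bearing: y=sinΔλ·cosφ2=-0.51697399, x=cosφ1·sinφ2-sinφ1·cosφ2·cosΔλ=-0.34220643; θ=atan2(y, x)=-123.5022° <0 so +360° → 236.4978° ≈ 236.5°
Leg 5: φ1=-1.0268557, φ2=-0.0650362, Δφ=0.9618195, Δλ=-1.7414546 rad; a=sin²(Δφ/2)+cosφ1·cosφ2·sin²(Δλ/2)=0.5160465560; c=2·atan2(√a, √(1-a))=1.602894950; dist=6371·c=10212.044 ≈ 10212.0 km; running total=56694.4 km
Leg 5 bearing: y=sinΔλ·cosφ2=-0.98338978, x=cosφ1·sinφ2-sinφ1·cosφ2·cosΔλ=-0.17864648; θ=atan2(y, x)=-100.2963° <0 so +360° → 259.7037° ≈ 259.7°
Leg 6: φ1=-0.0650362, φ2=0.2311462, Δφ=0.2961824, Δλ=2.4438327 rad; a=sin²(Δφ/2)+cosφ1·cosφ2·sin²(Δλ/2)=0.8796077831; c=2·atan2(√a, √(1-a))=2.432903328; dist=6371·c=15500.027 ≈ 15500.0 km; running total=72194.4 km
Leg 6 bearing: y=sinΔλ·cosφ2=0.62541507, x=cosφ1·sinφ2-sinφ1·cosφ2·cosΔλ=0.18013248; θ=atan2(y, x)=73.9325° ≈ 73.9°

Leg 1: dist=13452.5 km, bearing=179.9°
Leg 2: dist=13480.1 km, bearing=12.4°
Leg 3: dist=15289.5 km, bearing=206.4°
Leg 4: dist=4260.3 km, bearing=236.5°
Leg 5: dist=10212.0 km, bearing=259.7°
Leg 6: dist=15500.0 km, bearing=73.9°
Total: 72194.4 km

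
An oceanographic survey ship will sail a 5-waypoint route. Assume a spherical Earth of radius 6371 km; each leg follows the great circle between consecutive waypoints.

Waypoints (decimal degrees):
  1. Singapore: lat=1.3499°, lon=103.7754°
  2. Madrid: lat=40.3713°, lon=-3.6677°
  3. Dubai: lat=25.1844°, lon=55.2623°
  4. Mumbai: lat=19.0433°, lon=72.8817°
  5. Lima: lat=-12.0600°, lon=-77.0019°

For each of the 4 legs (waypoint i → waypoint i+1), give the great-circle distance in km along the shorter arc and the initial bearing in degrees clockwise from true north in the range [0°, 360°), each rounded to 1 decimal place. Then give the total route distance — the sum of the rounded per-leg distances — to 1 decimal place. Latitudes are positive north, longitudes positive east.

Leg 1: dist=11375.4 km, bearing=311.9°
Leg 2: dist=5653.5 km, bearing=88.4°
Leg 3: dist=1937.1 km, bearing=107.1°
Leg 4: dist=16701.8 km, bearing=279.1°
Total: 35667.8 km

Leg 1: φ1=0.0235602, φ2=0.7046121, Δφ=0.6810519, Δλ=-1.8752359 rad; a=sin²(Δφ/2)+cosφ1·cosφ2·sin²(Δλ/2)=0.6065260359; c=2·atan2(√a, √(1-a))=1.785494020; dist=6371·c=11375.382 ≈ 11375.4 km; running total=11375.4 km
Leg 1 bearing: y=sinΔλ·cosφ2=-0.72682868, x=cosφ1·sinφ2-sinφ1·cosφ2·cosΔλ=0.65293865; θ=atan2(y, x)=-48.0654° <0 so +360° → 311.9346° ≈ 311.9°
Leg 2: φ1=0.7046121, φ2=0.4395507, Δφ=-0.2650614, Δλ=1.0285225 rad; a=sin²(Δφ/2)+cosφ1·cosφ2·sin²(Δλ/2)=0.1842775855; c=2·atan2(√a, √(1-a))=0.887381242; dist=6371·c=5653.506 ≈ 5653.5 km; running total=17028.9 km
Leg 2 bearing: y=sinΔλ·cosφ2=0.77511750, x=cosφ1·sinφ2-sinφ1·cosφ2·cosΔλ=0.02168616; θ=atan2(y, x)=88.3974° ≈ 88.4°
Leg 3: φ1=0.4395507, φ2=0.3323683, Δφ=-0.1071824, Δλ=0.3075165 rad; a=sin²(Δφ/2)+cosφ1·cosφ2·sin²(Δλ/2)=0.0229338417; c=2·atan2(√a, √(1-a))=0.304048277; dist=6371·c=1937.092 ≈ 1937.1 km; running total=18966.0 km
Leg 3 bearing: y=sinΔλ·cosφ2=0.28612694, x=cosφ1·sinφ2-sinφ1·cosφ2·cosΔλ=-0.08810731; θ=atan2(y, x)=107.1152° ≈ 107.1°
Leg 4: φ1=0.3323683, φ2=-0.2104867, Δφ=-0.5428550, Δλ=-2.6159623 rad; a=sin²(Δφ/2)+cosφ1·cosφ2·sin²(Δλ/2)=0.9338967970; c=2·atan2(√a, √(1-a))=2.621541163; dist=6371·c=16701.839 ≈ 16701.8 km; running total=35667.8 km
Leg 4 bearing: y=sinΔλ·cosφ2=-0.49068421, x=cosφ1·sinφ2-sinφ1·cosφ2·cosΔλ=0.07850656; θ=atan2(y, x)=-80.9101° <0 so +360° → 279.0899° ≈ 279.1°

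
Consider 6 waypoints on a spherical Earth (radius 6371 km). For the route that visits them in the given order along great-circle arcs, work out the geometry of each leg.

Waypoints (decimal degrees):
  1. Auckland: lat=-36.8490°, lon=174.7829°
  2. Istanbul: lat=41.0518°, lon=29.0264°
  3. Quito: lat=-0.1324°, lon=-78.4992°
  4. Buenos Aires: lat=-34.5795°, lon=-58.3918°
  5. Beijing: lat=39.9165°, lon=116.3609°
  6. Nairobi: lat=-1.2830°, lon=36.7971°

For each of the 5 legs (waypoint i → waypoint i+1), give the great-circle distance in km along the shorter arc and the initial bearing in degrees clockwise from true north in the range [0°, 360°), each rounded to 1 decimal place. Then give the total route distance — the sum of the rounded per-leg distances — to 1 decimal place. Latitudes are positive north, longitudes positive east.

Leg 1: φ1=-0.6431364, φ2=0.7164891, Δφ=1.3596254, Δλ=-2.5439308 rad; a=sin²(Δφ/2)+cosφ1·cosφ2·sin²(Δλ/2)=0.9463518185; c=2·atan2(√a, √(1-a))=2.674105791; dist=6371·c=17036.728 ≈ 17036.7 km; running total=17036.7 km
Leg 1 bearing: y=sinΔλ·cosφ2=-0.42434956, x=cosφ1·sinφ2-sinφ1·cosφ2·cosΔλ=0.15168278; θ=atan2(y, x)=-70.3307° <0 so +360° → 289.6693° ≈ 289.7°
Leg 2: φ1=0.7164891, φ2=-0.0023108, Δφ=-0.7187999, Δλ=-1.8766758 rad; a=sin²(Δφ/2)+cosφ1·cosφ2·sin²(Δλ/2)=0.6143027112; c=2·atan2(√a, √(1-a))=1.801441256; dist=6371·c=11476.982 ≈ 11477.0 km; running total=28513.7 km
Leg 2 bearing: y=sinΔλ·cosφ2=-0.95357995, x=cosφ1·sinφ2-sinφ1·cosφ2·cosΔλ=0.19602254; θ=atan2(y, x)=-78.3838° <0 so +360° → 281.6162° ≈ 281.6°
Leg 3: φ1=-0.0023108, φ2=-0.6035261, Δφ=-0.6012153, Δλ=0.3509403 rad; a=sin²(Δφ/2)+cosφ1·cosφ2·sin²(Δλ/2)=0.1127668677; c=2·atan2(√a, √(1-a))=0.684925365; dist=6371·c=4363.659 ≈ 4363.7 km; running total=32877.4 km
Leg 3 bearing: y=sinΔλ·cosφ2=0.28304846, x=cosφ1·sinφ2-sinφ1·cosφ2·cosΔλ=-0.56576106; θ=atan2(y, x)=153.4213° ≈ 153.4°
Leg 4: φ1=-0.6035261, φ2=0.6966744, Δφ=1.3002005, Δλ=3.0500100 rad; a=sin²(Δφ/2)+cosφ1·cosφ2·sin²(Δλ/2)=0.9965092181; c=2·atan2(√a, √(1-a))=3.023358118; dist=6371·c=19261.815 ≈ 19261.8 km; running total=52139.2 km
Leg 4 bearing: y=sinΔλ·cosφ2=0.07014396, x=cosφ1·sinφ2-sinφ1·cosφ2·cosΔλ=0.09483781; θ=atan2(y, x)=36.4874° ≈ 36.5°
Leg 5: φ1=0.6966744, φ2=-0.0223926, Δφ=-0.7190669, Δλ=-1.3886503 rad; a=sin²(Δφ/2)+cosφ1·cosφ2·sin²(Δλ/2)=0.4377355214; c=2·atan2(√a, √(1-a))=1.445943248; dist=6371·c=9212.104 ≈ 9212.1 km; running total=61351.3 km
Leg 5 bearing: y=sinΔλ·cosφ2=-0.98321066, x=cosφ1·sinφ2-sinφ1·cosφ2·cosΔλ=-0.13337664; θ=atan2(y, x)=-97.7253° <0 so +360° → 262.2747° ≈ 262.3°

Leg 1: dist=17036.7 km, bearing=289.7°
Leg 2: dist=11477.0 km, bearing=281.6°
Leg 3: dist=4363.7 km, bearing=153.4°
Leg 4: dist=19261.8 km, bearing=36.5°
Leg 5: dist=9212.1 km, bearing=262.3°
Total: 61351.3 km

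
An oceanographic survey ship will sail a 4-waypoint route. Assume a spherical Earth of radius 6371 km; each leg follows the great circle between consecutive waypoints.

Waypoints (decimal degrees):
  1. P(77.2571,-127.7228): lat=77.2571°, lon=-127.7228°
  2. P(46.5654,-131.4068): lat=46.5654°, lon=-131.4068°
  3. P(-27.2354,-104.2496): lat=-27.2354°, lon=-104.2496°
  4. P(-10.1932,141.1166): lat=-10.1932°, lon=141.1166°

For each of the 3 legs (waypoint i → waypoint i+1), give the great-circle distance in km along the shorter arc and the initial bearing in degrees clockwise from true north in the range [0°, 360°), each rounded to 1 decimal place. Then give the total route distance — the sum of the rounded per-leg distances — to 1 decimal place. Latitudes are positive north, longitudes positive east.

Leg 1: dist=3416.7 km, bearing=185.0°
Leg 2: dist=8649.3 km, bearing=155.5°
Leg 3: dist=11840.6 km, bearing=248.9°
Total: 23906.6 km

Leg 1: φ1=1.3483908, φ2=0.8127195, Δφ=-0.5356712, Δλ=-0.0642979 rad; a=sin²(Δφ/2)+cosφ1·cosφ2·sin²(Δλ/2)=0.0701935765; c=2·atan2(√a, √(1-a))=0.536284856; dist=6371·c=3416.671 ≈ 3416.7 km; running total=3416.7 km
Leg 1 bearing: y=sinΔλ·cosφ2=-0.04417605, x=cosφ1·sinφ2-sinφ1·cosφ2·cosΔλ=-0.50903264; θ=atan2(y, x)=-175.0401° <0 so +360° → 184.9599° ≈ 185.0°
Leg 2: φ1=0.8127195, φ2=-0.4753474, Δφ=-1.2880670, Δλ=0.4739826 rad; a=sin²(Δφ/2)+cosφ1·cosφ2·sin²(Δλ/2)=0.3942068981; c=2·atan2(√a, √(1-a))=1.357598703; dist=6371·c=8649.261 ≈ 8649.3 km; running total=12066.0 km
Leg 2 bearing: y=sinΔλ·cosφ2=0.40583036, x=cosφ1·sinφ2-sinφ1·cosφ2·cosΔλ=-0.88911922; θ=atan2(y, x)=155.4661° ≈ 155.5°
Leg 3: φ1=-0.4753474, φ2=-0.1779049, Δφ=0.2974425, Δλ=4.2824481 rad; a=sin²(Δφ/2)+cosφ1·cosφ2·sin²(Δλ/2)=0.6418839191; c=2·atan2(√a, √(1-a))=1.858517527; dist=6371·c=11840.615 ≈ 11840.6 km; running total=23906.6 km
Leg 3 bearing: y=sinΔλ·cosφ2=-0.89464344, x=cosφ1·sinφ2-sinφ1·cosφ2·cosΔλ=-0.34509265; θ=atan2(y, x)=-111.0932° <0 so +360° → 248.9068° ≈ 248.9°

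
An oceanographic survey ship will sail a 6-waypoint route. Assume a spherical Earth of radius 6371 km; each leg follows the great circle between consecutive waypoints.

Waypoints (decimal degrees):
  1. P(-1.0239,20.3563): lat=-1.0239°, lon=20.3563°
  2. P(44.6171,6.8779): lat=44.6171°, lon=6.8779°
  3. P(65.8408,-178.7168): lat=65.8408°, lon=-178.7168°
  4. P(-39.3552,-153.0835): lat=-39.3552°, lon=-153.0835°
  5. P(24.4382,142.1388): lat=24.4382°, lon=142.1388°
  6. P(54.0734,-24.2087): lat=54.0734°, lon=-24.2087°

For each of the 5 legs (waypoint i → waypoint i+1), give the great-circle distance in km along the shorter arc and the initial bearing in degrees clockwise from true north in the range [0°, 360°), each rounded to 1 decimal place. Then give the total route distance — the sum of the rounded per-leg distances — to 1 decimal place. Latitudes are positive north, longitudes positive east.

Leg 1: φ1=-0.0178704, φ2=0.7787153, Δφ=0.7965857, Δλ=-0.2352425 rad; a=sin²(Δφ/2)+cosφ1·cosφ2·sin²(Δλ/2)=0.1602249620; c=2·atan2(√a, √(1-a))=0.823647152; dist=6371·c=5247.456 ≈ 5247.5 km; running total=5247.5 km
Leg 1 bearing: y=sinΔλ·cosφ2=-0.16590931, x=cosφ1·sinφ2-sinφ1·cosφ2·cosΔλ=0.71462284; θ=atan2(y, x)=-13.0704° <0 so +360° → 346.9296° ≈ 346.9°
Leg 2: φ1=0.7787153, φ2=1.1491387, Δφ=0.3704234, Δλ=-3.2392386 rad; a=sin²(Δφ/2)+cosφ1·cosφ2·sin²(Δλ/2)=0.3245466016; c=2·atan2(√a, √(1-a))=1.212257023; dist=6371·c=7723.289 ≈ 7723.3 km; running total=12970.8 km
Leg 2 bearing: y=sinΔλ·cosφ2=0.03990041, x=cosφ1·sinφ2-sinφ1·cosφ2·cosΔλ=0.93555993; θ=atan2(y, x)=2.4421° ≈ 2.4°
Leg 3: φ1=1.1491387, φ2=-0.6868778, Δφ=-1.8360166, Δλ=0.4473855 rad; a=sin²(Δφ/2)+cosφ1·cosφ2·sin²(Δλ/2)=0.6466338175; c=2·atan2(√a, √(1-a))=1.868439301; dist=6371·c=11903.827 ≈ 11903.8 km; running total=24874.6 km
Leg 3 bearing: y=sinΔλ·cosφ2=0.33450673, x=cosφ1·sinφ2-sinφ1·cosφ2·cosΔλ=-0.89559999; θ=atan2(y, x)=159.5193° ≈ 159.5°
Leg 4: φ1=-0.6868778, φ2=0.4265271, Δφ=1.1134049, Δλ=5.1526012 rad; a=sin²(Δφ/2)+cosφ1·cosφ2·sin²(Δλ/2)=0.4811840723; c=2·atan2(√a, √(1-a))=1.533155584; dist=6371·c=9767.734 ≈ 9767.7 km; running total=34642.3 km
Leg 4 bearing: y=sinΔλ·cosφ2=-0.82361089, x=cosφ1·sinφ2-sinφ1·cosφ2·cosΔλ=0.56590543; θ=atan2(y, x)=-55.5069° <0 so +360° → 304.4931° ≈ 304.5°
Leg 5: φ1=0.4265271, φ2=0.9437589, Δφ=0.5172318, Δλ=-2.9033116 rad; a=sin²(Δφ/2)+cosφ1·cosφ2·sin²(Δλ/2)=0.5920381697; c=2·atan2(√a, √(1-a))=1.755928388; dist=6371·c=11187.020 ≈ 11187.0 km; running total=45829.3 km
Leg 5 bearing: y=sinΔλ·cosφ2=-0.13849175, x=cosφ1·sinφ2-sinφ1·cosφ2·cosΔλ=0.97310633; θ=atan2(y, x)=-8.0999° <0 so +360° → 351.9001° ≈ 351.9°

Leg 1: dist=5247.5 km, bearing=346.9°
Leg 2: dist=7723.3 km, bearing=2.4°
Leg 3: dist=11903.8 km, bearing=159.5°
Leg 4: dist=9767.7 km, bearing=304.5°
Leg 5: dist=11187.0 km, bearing=351.9°
Total: 45829.3 km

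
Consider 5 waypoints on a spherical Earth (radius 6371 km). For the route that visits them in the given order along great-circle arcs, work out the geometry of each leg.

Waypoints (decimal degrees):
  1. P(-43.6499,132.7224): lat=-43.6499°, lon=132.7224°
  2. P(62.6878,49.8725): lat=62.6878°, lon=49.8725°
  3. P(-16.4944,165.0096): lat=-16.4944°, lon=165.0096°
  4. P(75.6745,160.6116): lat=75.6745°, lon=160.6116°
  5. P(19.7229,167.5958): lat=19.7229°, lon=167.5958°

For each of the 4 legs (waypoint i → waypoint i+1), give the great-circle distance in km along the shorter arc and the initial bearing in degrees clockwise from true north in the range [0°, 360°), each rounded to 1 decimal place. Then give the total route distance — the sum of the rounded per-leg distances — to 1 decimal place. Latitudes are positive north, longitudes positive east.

Leg 1: φ1=-0.7618345, φ2=1.0941085, Δφ=1.8559430, Δλ=-1.4460035 rad; a=sin²(Δφ/2)+cosφ1·cosφ2·sin²(Δλ/2)=0.7859882740; c=2·atan2(√a, √(1-a))=2.179709794; dist=6371·c=13886.931 ≈ 13886.9 km; running total=13886.9 km
Leg 1 bearing: y=sinΔλ·cosφ2=-0.45527059, x=cosφ1·sinφ2-sinφ1·cosφ2·cosΔλ=0.68232801; θ=atan2(y, x)=-33.7125° <0 so +360° → 326.2875° ≈ 326.3°
Leg 2: φ1=1.0941085, φ2=-0.2878816, Δφ=-1.3819901, Δλ=2.0095215 rad; a=sin²(Δφ/2)+cosφ1·cosφ2·sin²(Δλ/2)=0.7195785525; c=2·atan2(√a, √(1-a))=2.025456578; dist=6371·c=12904.184 ≈ 12904.2 km; running total=26791.1 km
Leg 2 bearing: y=sinΔλ·cosφ2=0.86803881, x=cosφ1·sinφ2-sinφ1·cosφ2·cosΔλ=0.23162395; θ=atan2(y, x)=75.0595° ≈ 75.1°
Leg 3: φ1=-0.2878816, φ2=1.3207692, Δφ=1.6086508, Δλ=-0.0767596 rad; a=sin²(Δφ/2)+cosφ1·cosφ2·sin²(Δλ/2)=0.5192719996; c=2·atan2(√a, √(1-a))=1.609349876; dist=6371·c=10253.168 ≈ 10253.2 km; running total=37044.3 km
Leg 3 bearing: y=sinΔλ·cosφ2=-0.01897400, x=cosφ1·sinφ2-sinφ1·cosφ2·cosΔλ=0.99907675; θ=atan2(y, x)=-1.0880° <0 so +360° → 358.9120° ≈ 358.9°
Leg 4: φ1=1.3207692, φ2=0.3442295, Δφ=-0.9765396, Δλ=0.1218973 rad; a=sin²(Δφ/2)+cosφ1·cosφ2·sin²(Δλ/2)=0.2209176347; c=2·atan2(√a, √(1-a))=0.978624064; dist=6371·c=6234.814 ≈ 6234.8 km; running total=43279.1 km
Leg 4 bearing: y=sinΔλ·cosφ2=0.11446231, x=cosφ1·sinφ2-sinφ1·cosφ2·cosΔλ=-0.82179712; θ=atan2(y, x)=172.0707° ≈ 172.1°

Leg 1: dist=13886.9 km, bearing=326.3°
Leg 2: dist=12904.2 km, bearing=75.1°
Leg 3: dist=10253.2 km, bearing=358.9°
Leg 4: dist=6234.8 km, bearing=172.1°
Total: 43279.1 km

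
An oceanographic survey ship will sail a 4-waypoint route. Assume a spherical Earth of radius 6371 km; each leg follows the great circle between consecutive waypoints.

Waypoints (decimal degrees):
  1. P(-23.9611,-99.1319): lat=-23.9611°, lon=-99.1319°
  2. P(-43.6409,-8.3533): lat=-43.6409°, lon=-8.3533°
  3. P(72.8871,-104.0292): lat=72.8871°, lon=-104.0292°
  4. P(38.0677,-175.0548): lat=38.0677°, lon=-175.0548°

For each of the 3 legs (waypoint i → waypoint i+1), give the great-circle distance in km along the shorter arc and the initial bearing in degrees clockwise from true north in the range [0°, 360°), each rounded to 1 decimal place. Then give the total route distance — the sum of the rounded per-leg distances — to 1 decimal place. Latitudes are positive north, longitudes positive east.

Leg 1: φ1=-0.4182001, φ2=-0.7616774, Δφ=-0.3434773, Δλ=1.5843855 rad; a=sin²(Δφ/2)+cosφ1·cosφ2·sin²(Δλ/2)=0.3643553949; c=2·atan2(√a, √(1-a))=1.296064106; dist=6371·c=8257.224 ≈ 8257.2 km; running total=8257.2 km
Leg 1 bearing: y=sinΔλ·cosφ2=0.72361258, x=cosφ1·sinφ2-sinφ1·cosφ2·cosΔλ=-0.63465502; θ=atan2(y, x)=131.2529° ≈ 131.3°
Leg 2: φ1=-0.7616774, φ2=1.2721199, Δφ=2.0337973, Δλ=-1.6698595 rad; a=sin²(Δφ/2)+cosφ1·cosφ2·sin²(Δλ/2)=0.8403212191; c=2·atan2(√a, √(1-a))=2.319435515; dist=6371·c=14777.124 ≈ 14777.1 km; running total=23034.3 km
Leg 2 bearing: y=sinΔλ·cosφ2=-0.29281285, x=cosφ1·sinφ2-sinφ1·cosφ2·cosΔλ=0.67155529; θ=atan2(y, x)=-23.5583° <0 so +360° → 336.4417° ≈ 336.4°
Leg 3: φ1=1.2721199, φ2=0.6644067, Δφ=-0.6077132, Δλ=-1.2396306 rad; a=sin²(Δφ/2)+cosφ1·cosφ2·sin²(Δλ/2)=0.1676911891; c=2·atan2(√a, √(1-a))=0.843814385; dist=6371·c=5375.941 ≈ 5375.9 km; running total=28410.2 km
Leg 3 bearing: y=sinΔλ·cosφ2=-0.74450491, x=cosφ1·sinφ2-sinφ1·cosφ2·cosΔλ=-0.06321280; θ=atan2(y, x)=-94.8531° <0 so +360° → 265.1469° ≈ 265.1°

Leg 1: dist=8257.2 km, bearing=131.3°
Leg 2: dist=14777.1 km, bearing=336.4°
Leg 3: dist=5375.9 km, bearing=265.1°
Total: 28410.2 km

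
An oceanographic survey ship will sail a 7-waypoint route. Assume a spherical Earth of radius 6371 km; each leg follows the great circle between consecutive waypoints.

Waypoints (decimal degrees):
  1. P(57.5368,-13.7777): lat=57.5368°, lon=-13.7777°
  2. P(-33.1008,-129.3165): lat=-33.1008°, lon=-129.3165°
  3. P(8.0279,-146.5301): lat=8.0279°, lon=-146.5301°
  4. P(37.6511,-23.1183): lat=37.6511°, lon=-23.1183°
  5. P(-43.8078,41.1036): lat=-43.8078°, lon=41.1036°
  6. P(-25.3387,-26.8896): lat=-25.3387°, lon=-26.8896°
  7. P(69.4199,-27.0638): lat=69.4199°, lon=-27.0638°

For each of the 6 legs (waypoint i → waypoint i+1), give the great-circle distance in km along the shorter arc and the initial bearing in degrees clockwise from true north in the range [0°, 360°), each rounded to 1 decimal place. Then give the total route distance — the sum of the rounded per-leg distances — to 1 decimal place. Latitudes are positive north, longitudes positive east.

Leg 1: dist=14554.5 km, bearing=270.9°
Leg 2: dist=4922.4 km, bearing=335.2°
Leg 3: dist=12261.1 km, bearing=44.8°
Leg 4: dist=11124.2 km, bearing=138.7°
Leg 5: dist=6368.3 km, bearing=264.9°
Leg 6: dist=10536.7 km, bearing=359.9°
Total: 59767.2 km

Leg 1: φ1=1.0042066, φ2=-0.5777179, Δφ=-1.5819245, Δλ=-2.0165325 rad; a=sin²(Δφ/2)+cosφ1·cosφ2·sin²(Δλ/2)=0.8273145913; c=2·atan2(√a, √(1-a))=2.284488312; dist=6371·c=14554.475 ≈ 14554.5 km; running total=14554.5 km
Leg 1 bearing: y=sinΔλ·cosφ2=-0.75586131, x=cosφ1·sinφ2-sinφ1·cosφ2·cosΔλ=0.01158957; θ=atan2(y, x)=-89.1216° <0 so +360° → 270.8784° ≈ 270.9°
Leg 2: φ1=-0.5777179, φ2=0.1401133, Δφ=0.7178312, Δλ=-0.3004340 rad; a=sin²(Δφ/2)+cosφ1·cosφ2·sin²(Δλ/2)=0.1419604534; c=2·atan2(√a, √(1-a))=0.772627507; dist=6371·c=4922.410 ≈ 4922.4 km; running total=19476.9 km
Leg 2 bearing: y=sinΔλ·cosφ2=-0.29303468, x=cosφ1·sinφ2-sinφ1·cosφ2·cosΔλ=0.63353090; θ=atan2(y, x)=-24.8225° <0 so +360° → 335.1775° ≈ 335.2°
Leg 3: φ1=0.1401133, φ2=0.6571357, Δφ=0.5170224, Δλ=2.1539422 rad; a=sin²(Δφ/2)+cosφ1·cosφ2·sin²(Δλ/2)=0.6731977210; c=2·atan2(√a, √(1-a))=1.924522242; dist=6371·c=12261.131 ≈ 12261.1 km; running total=31738.0 km
Leg 3 bearing: y=sinΔλ·cosφ2=0.66089698, x=cosφ1·sinφ2-sinφ1·cosφ2·cosΔλ=0.66575174; θ=atan2(y, x)=44.7903° ≈ 44.8°
Leg 4: φ1=0.6571357, φ2=-0.7645903, Δφ=-1.4217260, Δλ=1.1208836 rad; a=sin²(Δφ/2)+cosφ1·cosφ2·sin²(Δλ/2)=0.5871864834; c=2·atan2(√a, √(1-a))=1.746065270; dist=6371·c=11124.182 ≈ 11124.2 km; running total=42862.2 km
Leg 4 bearing: y=sinΔλ·cosφ2=0.64984945, x=cosφ1·sinφ2-sinφ1·cosφ2·cosΔλ=-0.73979035; θ=atan2(y, x)=138.7032° ≈ 138.7°
Leg 5: φ1=-0.7645903, φ2=-0.4422437, Δφ=0.3223466, Δλ=-1.1867052 rad; a=sin²(Δφ/2)+cosφ1·cosφ2·sin²(Δλ/2)=0.2296692072; c=2·atan2(√a, √(1-a))=0.999572975; dist=6371·c=6368.279 ≈ 6368.3 km; running total=49230.5 km
Leg 5 bearing: y=sinΔλ·cosφ2=-0.83794273, x=cosφ1·sinφ2-sinφ1·cosφ2·cosΔλ=-0.07441126; θ=atan2(y, x)=-95.0747° <0 so +360° → 264.9253° ≈ 264.9°
Leg 6: φ1=-0.4422437, φ2=1.2116058, Δφ=1.6538496, Δλ=-0.0030404 rad; a=sin²(Δφ/2)+cosφ1·cosφ2·sin²(Δλ/2)=0.5414796289; c=2·atan2(√a, √(1-a))=1.653851038; dist=6371·c=10536.685 ≈ 10536.7 km; running total=59767.2 km
Leg 6 bearing: y=sinΔλ·cosφ2=-0.00106874, x=cosφ1·sinφ2-sinφ1·cosφ2·cosΔλ=0.99655237; θ=atan2(y, x)=-0.0614° <0 so +360° → 359.9386° ≈ 359.9°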